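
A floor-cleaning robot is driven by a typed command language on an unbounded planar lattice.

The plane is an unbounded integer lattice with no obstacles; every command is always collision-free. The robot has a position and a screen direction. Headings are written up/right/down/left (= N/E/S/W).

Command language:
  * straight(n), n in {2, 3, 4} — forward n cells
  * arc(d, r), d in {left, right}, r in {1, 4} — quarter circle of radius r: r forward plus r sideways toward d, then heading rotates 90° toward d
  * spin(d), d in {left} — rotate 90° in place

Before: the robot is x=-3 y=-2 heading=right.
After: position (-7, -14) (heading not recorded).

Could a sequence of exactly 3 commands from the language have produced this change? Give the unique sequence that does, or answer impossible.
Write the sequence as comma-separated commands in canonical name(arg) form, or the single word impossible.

key: order matters: swapping arc(right, 4) and arc(left, 4) lands elsewhere
from: x=-3 y=-2 heading=right
step 1 (arc(right, 4)): x=1 y=-6 heading=down
step 2 (arc(right, 4)): x=-3 y=-10 heading=left
step 3 (arc(left, 4)): x=-7 y=-14 heading=down
no rival 3-sequence matches.

arc(right, 4), arc(right, 4), arc(left, 4)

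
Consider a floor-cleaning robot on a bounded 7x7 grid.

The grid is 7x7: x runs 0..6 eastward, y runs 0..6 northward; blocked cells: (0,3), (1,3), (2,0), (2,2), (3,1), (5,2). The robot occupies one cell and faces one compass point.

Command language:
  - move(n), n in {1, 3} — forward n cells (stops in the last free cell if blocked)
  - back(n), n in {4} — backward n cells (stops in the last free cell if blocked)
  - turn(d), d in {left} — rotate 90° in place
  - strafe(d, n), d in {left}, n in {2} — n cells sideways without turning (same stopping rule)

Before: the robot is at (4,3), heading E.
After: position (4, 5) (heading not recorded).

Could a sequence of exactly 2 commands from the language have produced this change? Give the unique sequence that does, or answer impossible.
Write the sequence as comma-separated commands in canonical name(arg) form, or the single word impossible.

key: order matters: swapping strafe(left, 2) and turn(left) lands elsewhere
start: at (4,3), heading E
1. strafe(left, 2) → at (4,5), heading E
2. turn(left) → at (4,5), heading N
no other 2-command option fits: unique.

strafe(left, 2), turn(left)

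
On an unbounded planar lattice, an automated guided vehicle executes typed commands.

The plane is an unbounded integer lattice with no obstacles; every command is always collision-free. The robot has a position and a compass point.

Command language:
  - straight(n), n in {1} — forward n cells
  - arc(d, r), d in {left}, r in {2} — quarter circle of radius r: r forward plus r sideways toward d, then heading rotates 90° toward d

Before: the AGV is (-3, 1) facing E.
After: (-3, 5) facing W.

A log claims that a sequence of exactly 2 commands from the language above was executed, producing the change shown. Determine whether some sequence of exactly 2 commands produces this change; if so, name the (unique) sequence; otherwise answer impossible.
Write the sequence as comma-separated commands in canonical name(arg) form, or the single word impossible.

key: position moved to (-3,5) AND the heading swung to W — translation plus rotation needed
from: (-3, 1) facing E
1. arc(left, 2) → (-1, 3) facing N
2. arc(left, 2) → (-3, 5) facing W
all 4 alternatives checked — unique.

arc(left, 2), arc(left, 2)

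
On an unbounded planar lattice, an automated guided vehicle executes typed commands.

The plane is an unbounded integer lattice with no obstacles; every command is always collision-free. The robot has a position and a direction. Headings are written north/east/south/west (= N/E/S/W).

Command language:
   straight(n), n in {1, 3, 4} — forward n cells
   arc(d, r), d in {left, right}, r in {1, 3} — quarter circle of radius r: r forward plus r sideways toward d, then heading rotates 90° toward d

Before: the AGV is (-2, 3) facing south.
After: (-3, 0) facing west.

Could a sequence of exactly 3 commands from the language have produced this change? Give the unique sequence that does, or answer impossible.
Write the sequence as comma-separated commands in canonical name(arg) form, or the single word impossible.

straight(1), straight(1), arc(right, 1)

key: order matters: swapping straight(1) and arc(right, 1) lands elsewhere
t0: (-2, 3) facing south
1. straight(1) → (-2, 2) facing south
2. straight(1) → (-2, 1) facing south
3. arc(right, 1) → (-3, 0) facing west
uniquely the one of 343 3-step routes that fits.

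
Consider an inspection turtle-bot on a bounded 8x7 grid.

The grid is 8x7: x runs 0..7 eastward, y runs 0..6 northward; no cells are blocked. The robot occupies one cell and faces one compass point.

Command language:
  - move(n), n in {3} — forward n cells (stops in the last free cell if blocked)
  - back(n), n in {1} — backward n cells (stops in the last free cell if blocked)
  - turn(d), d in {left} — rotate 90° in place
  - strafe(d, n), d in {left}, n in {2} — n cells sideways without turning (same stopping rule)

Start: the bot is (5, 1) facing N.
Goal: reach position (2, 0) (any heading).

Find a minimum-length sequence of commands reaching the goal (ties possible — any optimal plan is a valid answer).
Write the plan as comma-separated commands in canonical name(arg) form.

back(1), turn(left), move(3)

t0: (5, 1) facing N
t=1 back(1) ⇒ (5, 0) facing N
t=2 turn(left) ⇒ (5, 0) facing W
t=3 move(3) ⇒ (2, 0) facing W
no 2-step plan works, so 3 is optimal.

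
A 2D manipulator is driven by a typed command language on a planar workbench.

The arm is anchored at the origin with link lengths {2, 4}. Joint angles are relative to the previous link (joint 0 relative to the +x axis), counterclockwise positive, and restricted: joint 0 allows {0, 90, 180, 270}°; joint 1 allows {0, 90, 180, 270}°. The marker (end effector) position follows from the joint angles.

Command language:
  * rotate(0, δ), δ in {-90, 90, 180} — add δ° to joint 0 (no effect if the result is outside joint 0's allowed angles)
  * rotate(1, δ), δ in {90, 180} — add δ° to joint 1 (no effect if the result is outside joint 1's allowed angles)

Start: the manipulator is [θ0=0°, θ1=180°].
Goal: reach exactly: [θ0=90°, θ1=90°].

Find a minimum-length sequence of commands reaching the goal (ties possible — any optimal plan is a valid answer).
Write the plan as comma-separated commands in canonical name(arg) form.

rotate(0, 90), rotate(1, 180), rotate(1, 90)

from: [θ0=0°, θ1=180°]
[1] after rotate(0, 90): [θ0=90°, θ1=180°]
[2] after rotate(1, 180): [θ0=90°, θ1=0°]
[3] after rotate(1, 90): [θ0=90°, θ1=90°]
nothing shorter than 3 reaches the goal.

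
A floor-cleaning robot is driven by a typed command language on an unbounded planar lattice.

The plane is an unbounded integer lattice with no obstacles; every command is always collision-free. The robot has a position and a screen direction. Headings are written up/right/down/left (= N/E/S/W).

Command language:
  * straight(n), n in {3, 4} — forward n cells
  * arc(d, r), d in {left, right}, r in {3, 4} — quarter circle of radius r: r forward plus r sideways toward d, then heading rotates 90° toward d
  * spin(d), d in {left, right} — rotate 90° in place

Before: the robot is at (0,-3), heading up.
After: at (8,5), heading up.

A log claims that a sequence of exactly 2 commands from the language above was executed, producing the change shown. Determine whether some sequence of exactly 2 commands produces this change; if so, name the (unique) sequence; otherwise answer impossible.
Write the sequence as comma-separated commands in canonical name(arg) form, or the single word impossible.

key: order matters: swapping arc(right, 4) and arc(left, 4) lands elsewhere
from: at (0,-3), heading up
[1] after arc(right, 4): at (4,1), heading right
[2] after arc(left, 4): at (8,5), heading up
all 64 alternatives checked — unique.

arc(right, 4), arc(left, 4)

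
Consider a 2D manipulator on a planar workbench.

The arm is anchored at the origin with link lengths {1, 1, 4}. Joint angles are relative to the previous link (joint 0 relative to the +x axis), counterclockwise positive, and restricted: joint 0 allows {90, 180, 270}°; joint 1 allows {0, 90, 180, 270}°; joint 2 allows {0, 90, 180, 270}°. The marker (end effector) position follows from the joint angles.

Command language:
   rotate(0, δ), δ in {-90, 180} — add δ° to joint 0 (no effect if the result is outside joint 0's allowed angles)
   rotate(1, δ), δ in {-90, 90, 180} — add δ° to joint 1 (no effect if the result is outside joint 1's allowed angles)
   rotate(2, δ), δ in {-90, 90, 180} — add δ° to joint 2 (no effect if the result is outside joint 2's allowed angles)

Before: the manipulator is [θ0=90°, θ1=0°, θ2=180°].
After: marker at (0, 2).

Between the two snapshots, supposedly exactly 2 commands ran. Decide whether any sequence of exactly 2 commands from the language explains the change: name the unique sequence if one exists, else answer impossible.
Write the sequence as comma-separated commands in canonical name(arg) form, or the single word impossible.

key: order matters: swapping rotate(0, -90) and rotate(0, 180) lands elsewhere
initial: [θ0=90°, θ1=0°, θ2=180°]
t=1 rotate(0, -90) ⇒ [θ0=90°, θ1=0°, θ2=180°]
t=2 rotate(0, 180) ⇒ [θ0=270°, θ1=0°, θ2=180°]
no rival 2-sequence matches.

rotate(0, -90), rotate(0, 180)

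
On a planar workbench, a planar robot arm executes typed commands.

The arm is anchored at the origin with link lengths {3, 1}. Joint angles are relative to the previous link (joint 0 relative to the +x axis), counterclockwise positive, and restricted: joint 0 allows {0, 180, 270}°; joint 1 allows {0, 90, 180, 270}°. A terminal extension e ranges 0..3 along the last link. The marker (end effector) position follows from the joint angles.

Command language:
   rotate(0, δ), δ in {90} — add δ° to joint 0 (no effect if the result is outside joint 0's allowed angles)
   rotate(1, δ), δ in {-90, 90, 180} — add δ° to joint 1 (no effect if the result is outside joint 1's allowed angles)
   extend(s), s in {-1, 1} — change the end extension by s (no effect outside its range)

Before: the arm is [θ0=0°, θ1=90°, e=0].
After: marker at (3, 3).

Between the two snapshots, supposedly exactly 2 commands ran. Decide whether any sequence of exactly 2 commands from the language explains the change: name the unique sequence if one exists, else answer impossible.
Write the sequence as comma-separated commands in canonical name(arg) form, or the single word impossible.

initial: [θ0=0°, θ1=90°, e=0]
1. extend(1) → [θ0=0°, θ1=90°, e=1]
2. extend(1) → [θ0=0°, θ1=90°, e=2]
no rival 2-sequence matches.

extend(1), extend(1)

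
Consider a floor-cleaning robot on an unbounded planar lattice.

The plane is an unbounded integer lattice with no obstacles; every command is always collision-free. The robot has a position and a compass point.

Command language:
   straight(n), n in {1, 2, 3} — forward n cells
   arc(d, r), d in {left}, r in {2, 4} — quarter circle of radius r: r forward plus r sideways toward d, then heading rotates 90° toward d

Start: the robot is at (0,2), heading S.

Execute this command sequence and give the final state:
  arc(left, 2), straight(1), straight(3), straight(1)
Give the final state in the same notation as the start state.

initial: at (0,2), heading S
[1] after arc(left, 2): at (2,0), heading E
[2] after straight(1): at (3,0), heading E
[3] after straight(3): at (6,0), heading E
[4] after straight(1): at (7,0), heading E

at (7,0), heading E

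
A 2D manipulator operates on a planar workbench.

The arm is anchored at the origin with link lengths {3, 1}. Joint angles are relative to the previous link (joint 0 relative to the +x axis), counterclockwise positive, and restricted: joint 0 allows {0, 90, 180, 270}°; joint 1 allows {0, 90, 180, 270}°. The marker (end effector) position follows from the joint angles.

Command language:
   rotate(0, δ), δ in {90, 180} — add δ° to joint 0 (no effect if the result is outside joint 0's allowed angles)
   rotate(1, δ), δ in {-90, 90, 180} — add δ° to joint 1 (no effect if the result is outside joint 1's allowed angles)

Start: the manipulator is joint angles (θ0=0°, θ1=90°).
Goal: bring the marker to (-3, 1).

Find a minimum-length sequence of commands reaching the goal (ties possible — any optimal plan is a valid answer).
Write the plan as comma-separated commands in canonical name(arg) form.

rotate(0, 180), rotate(1, 180)

start: joint angles (θ0=0°, θ1=90°)
step 1 (rotate(0, 180)): joint angles (θ0=180°, θ1=90°)
step 2 (rotate(1, 180)): joint angles (θ0=180°, θ1=270°)
nothing shorter than 2 reaches the goal.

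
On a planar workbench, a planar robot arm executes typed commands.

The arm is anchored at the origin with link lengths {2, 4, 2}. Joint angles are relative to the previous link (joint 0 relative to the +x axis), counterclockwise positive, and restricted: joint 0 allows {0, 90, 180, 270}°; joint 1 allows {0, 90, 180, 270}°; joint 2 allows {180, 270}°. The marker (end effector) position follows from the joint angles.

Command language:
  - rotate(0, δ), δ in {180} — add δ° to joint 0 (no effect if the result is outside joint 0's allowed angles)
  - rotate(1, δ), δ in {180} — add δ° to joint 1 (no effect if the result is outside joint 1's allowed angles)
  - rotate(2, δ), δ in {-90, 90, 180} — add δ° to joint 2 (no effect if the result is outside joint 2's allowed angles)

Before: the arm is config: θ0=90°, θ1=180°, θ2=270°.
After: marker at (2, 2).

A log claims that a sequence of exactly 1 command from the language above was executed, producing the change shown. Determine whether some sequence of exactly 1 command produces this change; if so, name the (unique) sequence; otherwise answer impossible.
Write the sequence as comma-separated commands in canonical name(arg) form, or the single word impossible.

from: config: θ0=90°, θ1=180°, θ2=270°
t=1 rotate(0, 180) ⇒ config: θ0=270°, θ1=180°, θ2=270°
all 5 alternatives checked — unique.

rotate(0, 180)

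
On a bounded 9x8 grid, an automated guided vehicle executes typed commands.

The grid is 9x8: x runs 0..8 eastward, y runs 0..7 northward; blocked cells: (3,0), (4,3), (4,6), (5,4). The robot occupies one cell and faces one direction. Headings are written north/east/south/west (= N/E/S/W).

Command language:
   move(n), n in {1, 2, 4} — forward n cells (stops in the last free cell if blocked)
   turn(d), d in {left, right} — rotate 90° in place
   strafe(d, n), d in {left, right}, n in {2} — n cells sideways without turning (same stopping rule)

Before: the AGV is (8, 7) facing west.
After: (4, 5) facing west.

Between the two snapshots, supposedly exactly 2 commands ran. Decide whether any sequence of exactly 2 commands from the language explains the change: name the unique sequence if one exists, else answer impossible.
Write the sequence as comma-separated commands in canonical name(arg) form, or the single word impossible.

strafe(left, 2), move(4)

key: still facing W at the end — nothing in the sequence rotates
initial: (8, 7) facing west
[1] after strafe(left, 2): (8, 5) facing west
[2] after move(4): (4, 5) facing west
all 49 alternatives checked — unique.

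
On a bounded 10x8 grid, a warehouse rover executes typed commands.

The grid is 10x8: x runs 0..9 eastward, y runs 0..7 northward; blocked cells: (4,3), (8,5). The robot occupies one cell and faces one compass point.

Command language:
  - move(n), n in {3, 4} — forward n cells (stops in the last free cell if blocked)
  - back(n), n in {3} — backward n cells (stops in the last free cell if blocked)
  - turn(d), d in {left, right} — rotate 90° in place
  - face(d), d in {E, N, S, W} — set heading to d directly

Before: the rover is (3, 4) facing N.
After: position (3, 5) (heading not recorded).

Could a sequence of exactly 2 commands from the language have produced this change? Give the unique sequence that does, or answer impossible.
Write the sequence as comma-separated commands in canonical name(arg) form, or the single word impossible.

key: running move(4) before back(3) would end elsewhere — order is forced
t0: (3, 4) facing N
step 1 (back(3)): (3, 1) facing N
step 2 (move(4)): (3, 5) facing N
uniquely the one of 81 2-step routes that fits.

back(3), move(4)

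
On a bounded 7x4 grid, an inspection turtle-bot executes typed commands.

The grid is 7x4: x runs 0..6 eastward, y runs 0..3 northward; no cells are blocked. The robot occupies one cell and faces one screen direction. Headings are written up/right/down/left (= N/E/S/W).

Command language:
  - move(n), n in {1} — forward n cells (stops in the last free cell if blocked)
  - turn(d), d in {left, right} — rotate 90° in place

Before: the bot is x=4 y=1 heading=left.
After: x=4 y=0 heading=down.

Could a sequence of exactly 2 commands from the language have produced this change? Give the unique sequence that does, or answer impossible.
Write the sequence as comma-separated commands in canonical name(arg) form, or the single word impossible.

turn(left), move(1)

key: cell and facing (now S) both changed — the 2 commands mix motion and turning
t0: x=4 y=1 heading=left
1. turn(left) → x=4 y=1 heading=down
2. move(1) → x=4 y=0 heading=down
all 9 alternatives checked — unique.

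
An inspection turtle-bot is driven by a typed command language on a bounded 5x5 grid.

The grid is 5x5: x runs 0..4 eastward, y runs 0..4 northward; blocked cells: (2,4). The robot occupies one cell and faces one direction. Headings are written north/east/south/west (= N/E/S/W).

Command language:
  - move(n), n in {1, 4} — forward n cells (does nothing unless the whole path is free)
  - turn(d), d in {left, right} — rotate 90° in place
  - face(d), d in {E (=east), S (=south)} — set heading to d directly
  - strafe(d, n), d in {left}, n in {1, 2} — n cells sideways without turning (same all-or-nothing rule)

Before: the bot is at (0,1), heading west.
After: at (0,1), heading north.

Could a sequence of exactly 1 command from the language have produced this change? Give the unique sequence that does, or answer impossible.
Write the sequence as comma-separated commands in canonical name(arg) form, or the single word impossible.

turn(right)

key: (0,1) unchanged — the single command moves nothing
t0: at (0,1), heading west
[1] after turn(right): at (0,1), heading north
no other 1-command option fits: unique.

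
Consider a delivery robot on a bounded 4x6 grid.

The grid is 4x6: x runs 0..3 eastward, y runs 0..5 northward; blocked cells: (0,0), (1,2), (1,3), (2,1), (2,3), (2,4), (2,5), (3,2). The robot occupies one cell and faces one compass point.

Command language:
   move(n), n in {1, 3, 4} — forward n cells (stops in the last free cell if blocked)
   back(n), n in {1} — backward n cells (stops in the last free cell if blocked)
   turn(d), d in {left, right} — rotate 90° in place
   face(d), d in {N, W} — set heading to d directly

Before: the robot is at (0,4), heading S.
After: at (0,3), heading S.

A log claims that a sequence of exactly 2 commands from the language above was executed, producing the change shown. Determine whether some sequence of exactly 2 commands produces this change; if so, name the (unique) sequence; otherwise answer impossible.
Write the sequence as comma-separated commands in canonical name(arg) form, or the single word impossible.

no 2-step route produces this change.

impossible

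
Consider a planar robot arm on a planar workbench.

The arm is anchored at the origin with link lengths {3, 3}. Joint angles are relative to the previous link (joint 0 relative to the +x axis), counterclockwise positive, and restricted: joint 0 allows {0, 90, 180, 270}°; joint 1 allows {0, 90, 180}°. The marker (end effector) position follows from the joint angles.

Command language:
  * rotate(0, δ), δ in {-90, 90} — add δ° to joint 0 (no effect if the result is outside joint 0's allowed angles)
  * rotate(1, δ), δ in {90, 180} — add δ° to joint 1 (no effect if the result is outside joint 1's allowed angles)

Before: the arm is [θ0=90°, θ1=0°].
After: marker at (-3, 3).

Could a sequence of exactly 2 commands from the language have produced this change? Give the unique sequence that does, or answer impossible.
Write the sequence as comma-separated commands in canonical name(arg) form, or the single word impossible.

rotate(1, 90), rotate(1, 180)

key: running rotate(1, 180) before rotate(1, 90) would end elsewhere — order is forced
initial: [θ0=90°, θ1=0°]
[1] after rotate(1, 90): [θ0=90°, θ1=90°]
[2] after rotate(1, 180): [θ0=90°, θ1=90°]
uniquely the one of 16 2-step routes that fits.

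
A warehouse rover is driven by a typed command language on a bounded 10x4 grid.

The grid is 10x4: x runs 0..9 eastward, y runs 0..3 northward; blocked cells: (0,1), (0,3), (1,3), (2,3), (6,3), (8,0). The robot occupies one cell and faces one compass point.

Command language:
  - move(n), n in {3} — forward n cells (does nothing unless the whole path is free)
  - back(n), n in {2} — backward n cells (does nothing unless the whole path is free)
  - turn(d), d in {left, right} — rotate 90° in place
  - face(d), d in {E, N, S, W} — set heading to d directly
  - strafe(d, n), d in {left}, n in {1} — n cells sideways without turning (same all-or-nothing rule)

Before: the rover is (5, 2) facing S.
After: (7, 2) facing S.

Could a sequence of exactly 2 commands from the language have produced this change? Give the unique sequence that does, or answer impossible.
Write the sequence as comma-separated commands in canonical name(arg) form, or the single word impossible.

strafe(left, 1), strafe(left, 1)

key: still facing S at the end — nothing in the sequence rotates
start: (5, 2) facing S
t=1 strafe(left, 1) ⇒ (6, 2) facing S
t=2 strafe(left, 1) ⇒ (7, 2) facing S
no rival 2-sequence matches.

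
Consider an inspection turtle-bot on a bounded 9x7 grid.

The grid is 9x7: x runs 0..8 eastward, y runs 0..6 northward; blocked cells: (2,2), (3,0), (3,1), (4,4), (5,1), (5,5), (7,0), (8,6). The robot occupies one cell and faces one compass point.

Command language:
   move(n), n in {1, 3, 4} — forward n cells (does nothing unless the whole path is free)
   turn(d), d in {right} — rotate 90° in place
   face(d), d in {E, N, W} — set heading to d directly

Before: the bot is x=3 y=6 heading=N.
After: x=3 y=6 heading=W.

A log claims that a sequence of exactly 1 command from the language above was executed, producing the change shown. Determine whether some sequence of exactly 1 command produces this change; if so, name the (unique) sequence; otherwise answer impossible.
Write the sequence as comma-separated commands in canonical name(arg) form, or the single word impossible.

key: (3,6) unchanged — the single command moves nothing
t0: x=3 y=6 heading=N
step 1 (face(W)): x=3 y=6 heading=W
no rival 1-sequence matches.

face(W)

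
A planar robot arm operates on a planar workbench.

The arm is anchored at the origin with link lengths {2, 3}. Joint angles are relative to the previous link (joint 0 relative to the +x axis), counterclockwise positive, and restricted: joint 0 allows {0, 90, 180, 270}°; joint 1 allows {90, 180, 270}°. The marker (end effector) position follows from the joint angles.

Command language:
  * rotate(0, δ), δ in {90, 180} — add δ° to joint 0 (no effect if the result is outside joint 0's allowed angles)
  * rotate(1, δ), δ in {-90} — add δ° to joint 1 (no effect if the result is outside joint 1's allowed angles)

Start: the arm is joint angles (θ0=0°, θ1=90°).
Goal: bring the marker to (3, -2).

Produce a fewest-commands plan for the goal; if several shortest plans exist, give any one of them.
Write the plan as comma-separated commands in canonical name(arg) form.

t0: joint angles (θ0=0°, θ1=90°)
[1] after rotate(0, 90): joint angles (θ0=90°, θ1=90°)
[2] after rotate(0, 180): joint angles (θ0=270°, θ1=90°)
minimal: 2 command(s), checked below 2.

rotate(0, 90), rotate(0, 180)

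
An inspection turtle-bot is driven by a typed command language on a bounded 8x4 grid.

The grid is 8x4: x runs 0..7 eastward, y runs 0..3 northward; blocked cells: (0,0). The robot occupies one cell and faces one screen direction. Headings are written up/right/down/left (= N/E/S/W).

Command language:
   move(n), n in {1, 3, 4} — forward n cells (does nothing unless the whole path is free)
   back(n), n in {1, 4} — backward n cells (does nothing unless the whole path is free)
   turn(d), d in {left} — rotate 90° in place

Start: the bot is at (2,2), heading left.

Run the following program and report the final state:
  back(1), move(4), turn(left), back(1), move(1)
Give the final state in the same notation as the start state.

at (3,2), heading down

t0: at (2,2), heading left
[1] after back(1): at (3,2), heading left
[2] after move(4): at (3,2), heading left
[3] after turn(left): at (3,2), heading down
[4] after back(1): at (3,3), heading down
[5] after move(1): at (3,2), heading down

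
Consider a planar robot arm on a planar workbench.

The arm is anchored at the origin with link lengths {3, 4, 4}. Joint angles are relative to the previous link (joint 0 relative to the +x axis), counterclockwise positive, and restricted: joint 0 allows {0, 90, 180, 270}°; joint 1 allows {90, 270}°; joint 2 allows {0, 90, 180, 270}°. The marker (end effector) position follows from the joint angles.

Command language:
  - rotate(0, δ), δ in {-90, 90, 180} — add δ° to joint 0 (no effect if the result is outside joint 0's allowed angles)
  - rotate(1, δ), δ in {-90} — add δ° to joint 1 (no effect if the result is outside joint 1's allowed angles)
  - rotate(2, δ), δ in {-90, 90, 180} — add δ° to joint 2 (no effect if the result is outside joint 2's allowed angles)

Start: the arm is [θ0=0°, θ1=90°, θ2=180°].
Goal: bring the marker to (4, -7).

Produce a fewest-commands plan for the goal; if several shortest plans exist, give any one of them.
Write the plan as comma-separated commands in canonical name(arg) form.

from: [θ0=0°, θ1=90°, θ2=180°]
t=1 rotate(0, -90) ⇒ [θ0=270°, θ1=90°, θ2=180°]
t=2 rotate(2, 90) ⇒ [θ0=270°, θ1=90°, θ2=270°]
minimal: 2 command(s), checked below 2.

rotate(0, -90), rotate(2, 90)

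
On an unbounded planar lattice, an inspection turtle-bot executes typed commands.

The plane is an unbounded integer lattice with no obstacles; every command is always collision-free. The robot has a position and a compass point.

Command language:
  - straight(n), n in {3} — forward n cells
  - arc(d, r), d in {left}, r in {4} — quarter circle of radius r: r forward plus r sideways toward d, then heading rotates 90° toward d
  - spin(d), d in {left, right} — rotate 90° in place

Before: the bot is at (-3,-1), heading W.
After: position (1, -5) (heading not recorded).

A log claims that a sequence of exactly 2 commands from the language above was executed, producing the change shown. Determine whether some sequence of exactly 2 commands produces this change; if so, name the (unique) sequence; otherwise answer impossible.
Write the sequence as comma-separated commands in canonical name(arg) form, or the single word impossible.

spin(left), arc(left, 4)

key: order matters: swapping spin(left) and arc(left, 4) lands elsewhere
t0: at (-3,-1), heading W
1. spin(left) → at (-3,-1), heading S
2. arc(left, 4) → at (1,-5), heading E
all 16 alternatives checked — unique.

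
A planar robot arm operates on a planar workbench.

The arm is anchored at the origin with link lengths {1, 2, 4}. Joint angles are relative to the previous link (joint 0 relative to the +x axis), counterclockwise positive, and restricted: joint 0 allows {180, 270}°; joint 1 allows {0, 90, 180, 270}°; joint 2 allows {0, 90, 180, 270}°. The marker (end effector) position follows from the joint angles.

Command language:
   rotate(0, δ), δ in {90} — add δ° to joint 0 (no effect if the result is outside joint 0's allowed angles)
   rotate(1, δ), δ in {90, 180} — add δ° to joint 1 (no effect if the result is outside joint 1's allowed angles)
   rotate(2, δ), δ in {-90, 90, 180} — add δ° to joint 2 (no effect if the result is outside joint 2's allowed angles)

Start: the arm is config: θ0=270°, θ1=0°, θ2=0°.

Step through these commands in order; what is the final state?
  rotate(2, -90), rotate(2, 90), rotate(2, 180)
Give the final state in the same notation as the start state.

config: θ0=270°, θ1=0°, θ2=180°

t0: config: θ0=270°, θ1=0°, θ2=0°
[1] after rotate(2, -90): config: θ0=270°, θ1=0°, θ2=270°
[2] after rotate(2, 90): config: θ0=270°, θ1=0°, θ2=0°
[3] after rotate(2, 180): config: θ0=270°, θ1=0°, θ2=180°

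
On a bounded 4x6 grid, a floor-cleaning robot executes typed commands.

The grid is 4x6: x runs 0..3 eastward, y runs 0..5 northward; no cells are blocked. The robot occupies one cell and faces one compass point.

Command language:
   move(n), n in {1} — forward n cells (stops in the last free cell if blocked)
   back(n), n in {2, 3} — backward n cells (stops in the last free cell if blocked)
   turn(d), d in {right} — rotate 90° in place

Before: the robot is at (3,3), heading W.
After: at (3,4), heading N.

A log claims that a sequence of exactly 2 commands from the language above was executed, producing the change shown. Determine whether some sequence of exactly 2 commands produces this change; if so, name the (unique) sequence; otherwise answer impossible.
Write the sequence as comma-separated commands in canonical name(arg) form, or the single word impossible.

key: running move(1) before turn(right) would end elsewhere — order is forced
start: at (3,3), heading W
t=1 turn(right) ⇒ at (3,3), heading N
t=2 move(1) ⇒ at (3,4), heading N
uniquely the one of 16 2-step routes that fits.

turn(right), move(1)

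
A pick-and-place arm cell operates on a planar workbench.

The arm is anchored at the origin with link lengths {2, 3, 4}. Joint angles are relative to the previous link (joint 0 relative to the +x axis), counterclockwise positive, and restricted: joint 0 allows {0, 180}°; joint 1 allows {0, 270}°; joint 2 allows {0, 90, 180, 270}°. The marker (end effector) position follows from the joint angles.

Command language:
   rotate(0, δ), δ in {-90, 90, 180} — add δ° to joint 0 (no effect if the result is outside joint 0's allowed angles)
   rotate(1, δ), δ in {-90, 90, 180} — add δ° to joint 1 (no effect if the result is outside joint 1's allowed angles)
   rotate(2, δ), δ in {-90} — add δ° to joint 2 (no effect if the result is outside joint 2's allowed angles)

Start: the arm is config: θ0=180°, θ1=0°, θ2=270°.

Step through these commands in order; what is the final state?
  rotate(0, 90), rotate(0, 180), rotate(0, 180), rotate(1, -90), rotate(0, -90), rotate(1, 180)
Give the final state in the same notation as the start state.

config: θ0=180°, θ1=270°, θ2=270°

begin: config: θ0=180°, θ1=0°, θ2=270°
[1] after rotate(0, 90): config: θ0=180°, θ1=0°, θ2=270°
[2] after rotate(0, 180): config: θ0=0°, θ1=0°, θ2=270°
[3] after rotate(0, 180): config: θ0=180°, θ1=0°, θ2=270°
[4] after rotate(1, -90): config: θ0=180°, θ1=270°, θ2=270°
[5] after rotate(0, -90): config: θ0=180°, θ1=270°, θ2=270°
[6] after rotate(1, 180): config: θ0=180°, θ1=270°, θ2=270°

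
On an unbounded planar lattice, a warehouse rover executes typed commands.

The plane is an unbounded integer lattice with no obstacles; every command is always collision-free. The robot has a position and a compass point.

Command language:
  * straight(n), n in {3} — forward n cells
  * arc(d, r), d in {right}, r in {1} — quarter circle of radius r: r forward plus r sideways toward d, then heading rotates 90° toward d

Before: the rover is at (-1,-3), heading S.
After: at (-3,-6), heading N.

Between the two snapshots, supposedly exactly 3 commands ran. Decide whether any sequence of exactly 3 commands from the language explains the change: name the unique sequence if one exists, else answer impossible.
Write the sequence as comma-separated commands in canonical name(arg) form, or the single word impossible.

key: order matters: swapping straight(3) and arc(right, 1) lands elsewhere
begin: at (-1,-3), heading S
step 1 (straight(3)): at (-1,-6), heading S
step 2 (arc(right, 1)): at (-2,-7), heading W
step 3 (arc(right, 1)): at (-3,-6), heading N
uniquely the one of 8 3-step routes that fits.

straight(3), arc(right, 1), arc(right, 1)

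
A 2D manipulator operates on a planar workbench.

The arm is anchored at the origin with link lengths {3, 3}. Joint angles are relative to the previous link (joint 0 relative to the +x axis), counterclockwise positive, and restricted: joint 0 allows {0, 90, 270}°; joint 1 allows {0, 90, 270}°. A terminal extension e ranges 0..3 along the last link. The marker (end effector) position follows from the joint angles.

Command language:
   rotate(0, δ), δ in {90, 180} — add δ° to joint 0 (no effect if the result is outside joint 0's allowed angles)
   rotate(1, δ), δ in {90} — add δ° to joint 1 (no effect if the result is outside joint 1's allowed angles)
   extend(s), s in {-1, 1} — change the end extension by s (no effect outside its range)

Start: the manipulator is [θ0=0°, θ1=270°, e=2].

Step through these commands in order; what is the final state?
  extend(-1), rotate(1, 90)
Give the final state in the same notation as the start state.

[θ0=0°, θ1=0°, e=1]

from: [θ0=0°, θ1=270°, e=2]
t=1 extend(-1) ⇒ [θ0=0°, θ1=270°, e=1]
t=2 rotate(1, 90) ⇒ [θ0=0°, θ1=0°, e=1]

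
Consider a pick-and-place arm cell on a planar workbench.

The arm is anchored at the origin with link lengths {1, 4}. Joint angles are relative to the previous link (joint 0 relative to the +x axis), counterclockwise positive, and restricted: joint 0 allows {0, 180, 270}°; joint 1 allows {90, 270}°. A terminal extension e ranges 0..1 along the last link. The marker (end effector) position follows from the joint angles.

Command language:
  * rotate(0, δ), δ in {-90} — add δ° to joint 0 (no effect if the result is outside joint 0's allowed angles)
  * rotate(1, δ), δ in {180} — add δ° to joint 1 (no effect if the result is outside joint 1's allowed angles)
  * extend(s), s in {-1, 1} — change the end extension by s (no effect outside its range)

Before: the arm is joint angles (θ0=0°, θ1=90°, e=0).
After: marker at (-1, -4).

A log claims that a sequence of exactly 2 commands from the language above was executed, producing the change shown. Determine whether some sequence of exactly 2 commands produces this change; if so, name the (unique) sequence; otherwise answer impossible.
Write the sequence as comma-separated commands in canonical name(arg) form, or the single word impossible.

t0: joint angles (θ0=0°, θ1=90°, e=0)
t=1 rotate(0, -90) ⇒ joint angles (θ0=270°, θ1=90°, e=0)
t=2 rotate(0, -90) ⇒ joint angles (θ0=180°, θ1=90°, e=0)
uniquely the one of 16 2-step routes that fits.

rotate(0, -90), rotate(0, -90)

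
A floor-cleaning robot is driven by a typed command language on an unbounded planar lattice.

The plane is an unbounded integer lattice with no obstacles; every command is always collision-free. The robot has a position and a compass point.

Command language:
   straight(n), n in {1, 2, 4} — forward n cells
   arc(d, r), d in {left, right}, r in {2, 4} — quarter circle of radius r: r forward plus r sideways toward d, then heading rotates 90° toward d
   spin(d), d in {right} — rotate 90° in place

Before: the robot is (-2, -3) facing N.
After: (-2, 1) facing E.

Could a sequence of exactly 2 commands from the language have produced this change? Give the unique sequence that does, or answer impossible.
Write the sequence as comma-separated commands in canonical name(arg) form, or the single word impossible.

straight(4), spin(right)

key: running spin(right) before straight(4) would end elsewhere — order is forced
initial: (-2, -3) facing N
[1] after straight(4): (-2, 1) facing N
[2] after spin(right): (-2, 1) facing E
all 64 alternatives checked — unique.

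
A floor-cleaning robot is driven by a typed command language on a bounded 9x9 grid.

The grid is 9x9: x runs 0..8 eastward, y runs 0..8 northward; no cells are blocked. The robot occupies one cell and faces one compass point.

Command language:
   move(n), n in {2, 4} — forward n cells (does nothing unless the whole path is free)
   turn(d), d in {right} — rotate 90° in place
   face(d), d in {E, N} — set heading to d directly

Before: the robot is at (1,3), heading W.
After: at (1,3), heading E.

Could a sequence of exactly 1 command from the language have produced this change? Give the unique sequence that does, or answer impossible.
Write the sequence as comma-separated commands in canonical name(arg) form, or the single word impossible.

face(E)

key: (1,3) unchanged — the single command moves nothing
initial: at (1,3), heading W
step 1 (face(E)): at (1,3), heading E
all 5 alternatives checked — unique.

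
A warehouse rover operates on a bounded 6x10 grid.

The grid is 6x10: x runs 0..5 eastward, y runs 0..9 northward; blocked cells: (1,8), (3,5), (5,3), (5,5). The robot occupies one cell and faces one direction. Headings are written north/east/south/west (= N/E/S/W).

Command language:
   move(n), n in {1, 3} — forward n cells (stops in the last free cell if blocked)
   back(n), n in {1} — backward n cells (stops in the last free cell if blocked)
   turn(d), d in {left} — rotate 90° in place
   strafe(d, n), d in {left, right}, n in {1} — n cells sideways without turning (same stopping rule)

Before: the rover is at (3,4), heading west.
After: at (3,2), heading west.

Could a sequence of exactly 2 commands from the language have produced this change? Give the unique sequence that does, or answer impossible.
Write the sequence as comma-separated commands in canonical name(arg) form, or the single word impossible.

key: still facing W at the end — nothing in the sequence rotates
begin: at (3,4), heading west
step 1 (strafe(left, 1)): at (3,3), heading west
step 2 (strafe(left, 1)): at (3,2), heading west
uniquely the one of 36 2-step routes that fits.

strafe(left, 1), strafe(left, 1)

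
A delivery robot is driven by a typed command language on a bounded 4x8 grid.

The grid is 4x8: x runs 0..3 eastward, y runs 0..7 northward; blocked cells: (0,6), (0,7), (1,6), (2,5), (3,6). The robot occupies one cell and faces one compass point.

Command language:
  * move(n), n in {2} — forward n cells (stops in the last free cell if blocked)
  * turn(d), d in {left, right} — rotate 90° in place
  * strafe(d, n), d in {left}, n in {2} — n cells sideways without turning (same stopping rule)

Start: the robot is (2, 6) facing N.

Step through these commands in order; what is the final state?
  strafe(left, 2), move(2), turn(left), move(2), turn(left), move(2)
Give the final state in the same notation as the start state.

t0: (2, 6) facing N
step 1 (strafe(left, 2)): (2, 6) facing N
step 2 (move(2)): (2, 7) facing N
step 3 (turn(left)): (2, 7) facing W
step 4 (move(2)): (1, 7) facing W
step 5 (turn(left)): (1, 7) facing S
step 6 (move(2)): (1, 7) facing S

(1, 7) facing S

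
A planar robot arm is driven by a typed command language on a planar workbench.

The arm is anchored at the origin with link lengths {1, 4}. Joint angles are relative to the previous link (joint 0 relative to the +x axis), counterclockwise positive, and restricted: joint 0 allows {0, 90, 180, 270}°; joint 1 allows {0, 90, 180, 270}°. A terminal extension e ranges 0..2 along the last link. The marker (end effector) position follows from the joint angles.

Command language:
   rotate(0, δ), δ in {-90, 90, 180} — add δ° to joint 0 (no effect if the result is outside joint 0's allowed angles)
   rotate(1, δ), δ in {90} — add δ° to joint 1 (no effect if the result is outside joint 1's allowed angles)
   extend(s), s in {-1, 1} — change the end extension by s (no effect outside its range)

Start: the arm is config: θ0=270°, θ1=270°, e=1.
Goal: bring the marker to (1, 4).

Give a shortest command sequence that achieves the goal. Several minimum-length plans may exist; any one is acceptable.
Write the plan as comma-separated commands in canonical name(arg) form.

rotate(0, 90), rotate(1, 90), rotate(1, 90), extend(-1)

initial: config: θ0=270°, θ1=270°, e=1
[1] after rotate(0, 90): config: θ0=0°, θ1=270°, e=1
[2] after rotate(1, 90): config: θ0=0°, θ1=0°, e=1
[3] after rotate(1, 90): config: θ0=0°, θ1=90°, e=1
[4] after extend(-1): config: θ0=0°, θ1=90°, e=0
nothing shorter than 4 reaches the goal.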